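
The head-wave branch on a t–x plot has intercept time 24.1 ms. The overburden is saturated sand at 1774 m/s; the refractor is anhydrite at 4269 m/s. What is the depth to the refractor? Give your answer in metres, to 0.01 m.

θ_c = arcsin(1774/4269) = 24.55°; cos θ_c = 0.9096.
tᵢ = 2h cos θ_c/V₁ ⇒ h = tᵢ·V₁/(2 cos θ_c) = 0.0241·1774/(2·0.9096) = 23.50 m.

23.50 m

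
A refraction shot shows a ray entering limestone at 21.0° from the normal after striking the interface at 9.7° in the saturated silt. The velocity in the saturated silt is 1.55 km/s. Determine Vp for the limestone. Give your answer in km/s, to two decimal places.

3.30 km/s

sin 9.7° = 0.1685; sin 21.0° = 0.3584.
V₂ = V₁·(sin θ₂/sin θ₁) = 1.55·(0.3584/0.1685) = 3.30 km/s.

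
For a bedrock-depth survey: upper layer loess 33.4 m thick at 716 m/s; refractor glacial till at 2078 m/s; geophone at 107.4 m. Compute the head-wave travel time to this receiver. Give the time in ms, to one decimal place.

139.3 ms

t = x/V₂ + 2h·√(V₂²−V₁²)/(V₁V₂).
√(V₂²−V₁²) = √(2078²−716²) = 1950.8 m/s; delay term = 2·33.4·1950.8/(716·2078) = 0.08758 s.
t = 107.4/2078 + 0.08758 = 0.13927 s.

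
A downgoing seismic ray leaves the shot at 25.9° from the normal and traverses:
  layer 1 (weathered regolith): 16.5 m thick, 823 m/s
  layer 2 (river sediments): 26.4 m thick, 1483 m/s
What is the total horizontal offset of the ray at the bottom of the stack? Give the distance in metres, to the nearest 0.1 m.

41.7 m

Apply Snell's law at each interface; in layer i the horizontal offset is hᵢ·tan θᵢ.
Layer 1: θ = 25.90°; offset = 16.5·tan 25.90° = 8.012 m.
Layer 2: sin θ = 1483·sin 25.9°/823 = 0.7871, θ = 51.91°; offset = 26.4·tan 51.91° = 33.687 m.
Σ offsets = 41.699 m.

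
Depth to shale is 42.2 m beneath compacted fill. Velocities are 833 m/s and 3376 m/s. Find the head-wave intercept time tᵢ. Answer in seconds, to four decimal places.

0.0982 s

tᵢ = 2h·√(V₂²−V₁²)/(V₁V₂).
√(V₂²−V₁²) = √(3376²−833²) = 3271.6 m/s.
tᵢ = 2·42.2·3271.6/(833·3376) = 0.09819 s.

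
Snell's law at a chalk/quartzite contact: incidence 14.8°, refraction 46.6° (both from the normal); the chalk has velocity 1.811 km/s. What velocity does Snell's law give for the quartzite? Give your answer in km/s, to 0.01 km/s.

Snell's law: sin 14.8°/V₁ = sin 46.6°/V₂.
V₂ = V₁·sin 46.6°/sin 14.8° = 1.811 × 2.8443 = 5.15 km/s.

5.15 km/s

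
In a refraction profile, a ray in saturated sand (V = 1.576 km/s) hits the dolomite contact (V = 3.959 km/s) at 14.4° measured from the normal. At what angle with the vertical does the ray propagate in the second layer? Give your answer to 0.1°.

38.7°

Snell's law: sin θ₂ = (V₂/V₁)·sin θ₁ = (3.959/1.576)·sin 14.4° = 0.6247.
θ₂ = sin⁻¹(0.6247) = 38.66° (from vertical).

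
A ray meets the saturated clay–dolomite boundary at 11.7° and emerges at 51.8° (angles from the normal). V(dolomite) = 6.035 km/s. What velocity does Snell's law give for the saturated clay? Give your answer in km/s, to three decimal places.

sin 11.7° = 0.2028; sin 51.8° = 0.7859.
V₁ = V₂·(sin θ₁/sin θ₂) = 6.035·(0.2028/0.7859) = 1.557 km/s.

1.557 km/s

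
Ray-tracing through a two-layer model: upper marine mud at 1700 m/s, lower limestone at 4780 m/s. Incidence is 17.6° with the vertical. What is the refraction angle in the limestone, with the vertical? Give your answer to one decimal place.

Snell's law: sin θ₂ = (V₂/V₁)·sin θ₁ = (4780/1700)·sin 17.6° = 0.8502.
θ₂ = sin⁻¹(0.8502) = 58.23° (from vertical).

58.2°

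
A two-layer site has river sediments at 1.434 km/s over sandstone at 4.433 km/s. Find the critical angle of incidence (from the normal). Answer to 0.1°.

Critical incidence: sin θ_c = V₁/V₂ = 1.434/4.433 = 0.3235.
θ_c = arcsin 0.3235 = 18.87°.

18.9°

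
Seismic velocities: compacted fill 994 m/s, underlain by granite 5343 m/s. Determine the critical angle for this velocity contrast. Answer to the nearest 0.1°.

10.7°

Critical incidence: sin θ_c = V₁/V₂ = 994/5343 = 0.1860.
θ_c = arcsin 0.1860 = 10.72°.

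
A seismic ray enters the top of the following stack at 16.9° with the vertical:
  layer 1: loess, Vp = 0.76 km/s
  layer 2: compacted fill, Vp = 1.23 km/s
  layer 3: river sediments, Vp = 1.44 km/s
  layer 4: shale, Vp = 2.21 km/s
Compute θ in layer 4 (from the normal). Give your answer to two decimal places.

Snell's law across each interface conserves sin θ / V, so sin θ_4 = V_4·sin θ₁/V₁.
sin θ_4 = 2.21 × sin 16.9° / 0.76 = 0.8453.
θ_4 = arcsin 0.8453 = 57.71°.

57.71°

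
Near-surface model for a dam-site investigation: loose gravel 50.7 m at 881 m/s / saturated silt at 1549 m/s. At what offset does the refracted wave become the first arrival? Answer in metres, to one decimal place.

193.4 m

θ_c = arcsin(881/1549) = 34.66°, so cos θ_c = 0.8225 and tᵢ = 2h cos θ_c/V₁ = 0.0947 s.
At crossover x/V₁ = x/V₂ + tᵢ ⇒ x = tᵢ/(1/V₁ − 1/V₂) = 0.09467/(1.1351e-03 − 6.4558e-04) = 193.40 m.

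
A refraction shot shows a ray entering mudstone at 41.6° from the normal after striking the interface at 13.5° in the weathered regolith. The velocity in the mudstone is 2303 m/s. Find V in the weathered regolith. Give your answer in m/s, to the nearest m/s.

sin 13.5° = 0.2334; sin 41.6° = 0.6639.
V₁ = V₂·(sin θ₁/sin θ₂) = 2303·(0.2334/0.6639) = 809.77 m/s.

810 m/s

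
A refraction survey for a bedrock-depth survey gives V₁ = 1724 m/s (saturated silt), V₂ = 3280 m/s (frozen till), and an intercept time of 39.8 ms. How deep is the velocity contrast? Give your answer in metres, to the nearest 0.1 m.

40.3 m

θ_c = arcsin(1724/3280) = 31.71°; cos θ_c = 0.8507.
tᵢ = 2h cos θ_c/V₁ ⇒ h = tᵢ·V₁/(2 cos θ_c) = 0.0398·1724/(2·0.8507) = 40.33 m.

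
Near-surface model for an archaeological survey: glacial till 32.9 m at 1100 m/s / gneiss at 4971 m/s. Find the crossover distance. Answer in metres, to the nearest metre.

82 m

x_cross = 2h·√((V₂+V₁)/(V₂−V₁)).
(V₂+V₁)/(V₂−V₁) = (4971+1100)/(4971−1100) = 1.5683; √ = 1.2523.
x_cross = 2·32.9·1.2523 = 82.40 m.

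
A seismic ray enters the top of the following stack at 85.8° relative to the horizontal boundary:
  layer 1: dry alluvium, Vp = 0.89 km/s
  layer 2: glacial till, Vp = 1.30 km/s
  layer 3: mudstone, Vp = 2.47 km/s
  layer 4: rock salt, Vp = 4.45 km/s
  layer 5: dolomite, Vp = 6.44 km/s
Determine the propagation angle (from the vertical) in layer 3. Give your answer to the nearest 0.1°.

11.7°

From the normal: θ₁ = 90° − 85.8° = 4.2°.
Snell's law across each interface conserves sin θ / V, so sin θ_3 = V_3·sin θ₁/V₁.
sin θ_3 = 2.47 × sin 4.2° / 0.89 = 0.2033.
θ_3 = arcsin 0.2033 = 11.73°.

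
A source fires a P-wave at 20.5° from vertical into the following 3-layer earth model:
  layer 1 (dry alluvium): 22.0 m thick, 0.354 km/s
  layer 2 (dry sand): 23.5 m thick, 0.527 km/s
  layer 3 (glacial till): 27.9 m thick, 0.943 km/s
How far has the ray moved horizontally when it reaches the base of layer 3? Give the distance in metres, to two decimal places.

Apply Snell's law at each interface; in layer i the horizontal offset is hᵢ·tan θᵢ.
Layer 1: θ = 20.50°; offset = 22.0·tan 20.50° = 8.2255 m.
Layer 2: sin θ = 0.527·sin 20.5°/0.354 = 0.5214, θ = 31.42°; offset = 23.5·tan 31.42° = 14.3575 m.
Layer 3: sin θ = 0.943·sin 20.5°/0.354 = 0.9329, θ = 68.89°; offset = 27.9·tan 68.89° = 72.2708 m.
Σ offsets = 94.8537 m.

94.85 m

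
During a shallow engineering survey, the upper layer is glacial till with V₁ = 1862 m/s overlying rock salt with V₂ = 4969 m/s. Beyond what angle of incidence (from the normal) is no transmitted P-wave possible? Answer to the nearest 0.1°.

Critical incidence: sin θ_c = V₁/V₂ = 1862/4969 = 0.3747.
θ_c = arcsin 0.3747 = 22.01°.

22.0°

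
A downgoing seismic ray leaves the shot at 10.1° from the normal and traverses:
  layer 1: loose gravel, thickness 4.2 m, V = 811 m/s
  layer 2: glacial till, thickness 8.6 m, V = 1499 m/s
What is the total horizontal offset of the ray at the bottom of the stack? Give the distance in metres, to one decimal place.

Apply Snell's law at each interface; in layer i the horizontal offset is hᵢ·tan θᵢ.
Layer 1: θ = 10.10°; offset = 4.2·tan 10.10° = 0.748 m.
Layer 2: sin θ = 1499·sin 10.1°/811 = 0.3241, θ = 18.91°; offset = 8.6·tan 18.91° = 2.947 m.
Summing the layer offsets gives 3.695 m.

3.7 m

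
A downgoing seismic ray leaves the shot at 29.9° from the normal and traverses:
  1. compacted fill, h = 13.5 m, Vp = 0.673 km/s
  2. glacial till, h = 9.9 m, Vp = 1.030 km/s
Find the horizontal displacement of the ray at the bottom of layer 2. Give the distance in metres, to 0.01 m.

19.45 m

Ray parameter p = sin 29.9° / 0.673 km/s = 7.4070e-01 s/km.
Layer 1: θ = 29.90°; offset = 13.5·tan 29.90° = 7.7628 m.
Layer 2: sin θ = p·1.030 = 0.7629 → θ = 49.72°; offset = 9.9·tan 49.72° = 11.6827 m.
Summing the layer offsets gives 19.4456 m.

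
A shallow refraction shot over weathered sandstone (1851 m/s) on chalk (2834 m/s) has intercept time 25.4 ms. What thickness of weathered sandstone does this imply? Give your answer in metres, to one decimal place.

31.0 m

θ_c = arcsin(1851/2834) = 40.78°; cos θ_c = 0.7572.
tᵢ = 2h cos θ_c/V₁ ⇒ h = tᵢ·V₁/(2 cos θ_c) = 0.0254·1851/(2·0.7572) = 31.04 m.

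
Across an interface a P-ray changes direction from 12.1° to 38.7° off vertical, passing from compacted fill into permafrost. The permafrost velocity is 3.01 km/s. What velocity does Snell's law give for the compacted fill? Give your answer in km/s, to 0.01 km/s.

sin 12.1° = 0.2096; sin 38.7° = 0.6252.
V₁ = V₂·(sin θ₁/sin θ₂) = 3.01·(0.2096/0.6252) = 1.01 km/s.

1.01 km/s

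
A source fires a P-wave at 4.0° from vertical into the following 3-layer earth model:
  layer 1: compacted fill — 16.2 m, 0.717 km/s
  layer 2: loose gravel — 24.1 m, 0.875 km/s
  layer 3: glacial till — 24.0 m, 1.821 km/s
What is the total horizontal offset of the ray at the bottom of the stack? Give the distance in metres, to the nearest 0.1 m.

Ray parameter p = sin 4.0° / 0.717 km/s = 9.7289e-02 s/km.
Layer 1: θ = 4.00°; offset = 16.2·tan 4.00° = 1.133 m.
Layer 2: sin θ = p·0.875 = 0.0851 → θ = 4.88°; offset = 24.1·tan 4.88° = 2.059 m.
Layer 3: sin θ = p·1.821 = 0.1772 → θ = 10.20°; offset = 24.0·tan 10.20° = 4.320 m.
Summing the layer offsets gives 7.512 m.

7.5 m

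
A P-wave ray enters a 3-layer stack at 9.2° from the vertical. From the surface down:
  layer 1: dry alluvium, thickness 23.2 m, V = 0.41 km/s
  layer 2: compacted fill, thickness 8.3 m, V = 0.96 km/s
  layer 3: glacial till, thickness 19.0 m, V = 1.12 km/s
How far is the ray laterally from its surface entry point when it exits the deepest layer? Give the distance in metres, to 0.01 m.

Apply Snell's law at each interface; in layer i the horizontal offset is hᵢ·tan θᵢ.
Layer 1: θ = 9.20°; offset = 23.2·tan 9.20° = 3.7576 m.
Layer 2: sin θ = 0.96·sin 9.2°/0.41 = 0.3744, θ = 21.98°; offset = 8.3·tan 21.98° = 3.3508 m.
Layer 3: sin θ = 1.12·sin 9.2°/0.41 = 0.4367, θ = 25.90°; offset = 19.0·tan 25.90° = 9.2245 m.
Summing the layer offsets gives 16.3329 m.

16.33 m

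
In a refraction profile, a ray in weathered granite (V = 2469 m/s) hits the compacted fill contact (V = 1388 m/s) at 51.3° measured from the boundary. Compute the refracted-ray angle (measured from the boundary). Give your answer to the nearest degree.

Angle from the normal: 90° − 51.3° = 38.7°.
Snell's law: sin θ₂ = (V₂/V₁)·sin θ₁ = (1388/2469)·sin 38.7° = 0.3515.
θ₂ = arcsin 0.3515 = 20.58° from the normal.
From the interface: 90° − 20.58° = 69.42°.

69°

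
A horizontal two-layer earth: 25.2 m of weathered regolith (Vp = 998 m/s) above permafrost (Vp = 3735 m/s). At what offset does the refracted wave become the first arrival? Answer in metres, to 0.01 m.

θ_c = arcsin(998/3735) = 15.50°, so cos θ_c = 0.9636 and tᵢ = 2h cos θ_c/V₁ = 0.0487 s.
At crossover x/V₁ = x/V₂ + tᵢ ⇒ x = tᵢ/(1/V₁ − 1/V₂) = 0.04866/(1.0020e-03 − 2.6774e-04) = 66.28 m.

66.28 m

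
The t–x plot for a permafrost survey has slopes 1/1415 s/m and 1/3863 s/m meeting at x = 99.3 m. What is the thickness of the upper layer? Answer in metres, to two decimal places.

33.81 m

x_cross = 2h·√((V₂+V₁)/(V₂−V₁)) → h = x_cross / (2·√((V₂+V₁)/(V₂−V₁))).
√((V₂+V₁)/(V₂−V₁)) = √((3863+1415)/(3863−1415)) = 1.4683.
h = 99.3 / (2·1.4683) = 33.81 m.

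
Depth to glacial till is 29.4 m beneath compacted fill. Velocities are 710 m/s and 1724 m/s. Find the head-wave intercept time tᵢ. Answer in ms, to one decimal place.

tᵢ = 2h·√(V₂²−V₁²)/(V₁V₂).
√(V₂²−V₁²) = √(1724²−710²) = 1571.0 m/s.
tᵢ = 2·29.4·1571.0/(710·1724) = 0.07547 s.

75.5 ms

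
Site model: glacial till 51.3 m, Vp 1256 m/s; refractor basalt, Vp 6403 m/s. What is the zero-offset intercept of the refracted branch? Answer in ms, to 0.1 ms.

80.1 ms

θ_c = arcsin(V₁/V₂) = arcsin(1256/6403) = 11.31°; cos θ_c = 0.9806.
tᵢ = 2h·cos θ_c / V₁ = 2·51.3·0.9806 / 1256 = 0.08010 s.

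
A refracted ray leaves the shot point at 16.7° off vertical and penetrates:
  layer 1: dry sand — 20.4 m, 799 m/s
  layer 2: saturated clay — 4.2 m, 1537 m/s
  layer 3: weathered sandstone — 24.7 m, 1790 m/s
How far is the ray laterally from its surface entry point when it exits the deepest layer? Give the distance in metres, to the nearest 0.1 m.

Apply Snell's law at each interface; in layer i the horizontal offset is hᵢ·tan θᵢ.
Layer 1: θ = 16.70°; offset = 20.4·tan 16.70° = 6.120 m.
Layer 2: sin θ = 1537·sin 16.7°/799 = 0.5528, θ = 33.56°; offset = 4.2·tan 33.56° = 2.786 m.
Layer 3: sin θ = 1790·sin 16.7°/799 = 0.6438, θ = 40.07°; offset = 24.7·tan 40.07° = 20.780 m.
Σ offsets = 29.686 m.

29.7 m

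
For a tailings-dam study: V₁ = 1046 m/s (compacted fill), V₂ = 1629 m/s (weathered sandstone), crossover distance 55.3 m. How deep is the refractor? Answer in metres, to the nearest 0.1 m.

h = (x_cross/2)·√((V₂−V₁)/(V₂+V₁)).
(V₂−V₁)/(V₂+V₁) = (1629−1046)/(1629+1046) = 0.2179; √ = 0.4668.
h = (55.3/2)·0.4668 = 12.91 m.

12.9 m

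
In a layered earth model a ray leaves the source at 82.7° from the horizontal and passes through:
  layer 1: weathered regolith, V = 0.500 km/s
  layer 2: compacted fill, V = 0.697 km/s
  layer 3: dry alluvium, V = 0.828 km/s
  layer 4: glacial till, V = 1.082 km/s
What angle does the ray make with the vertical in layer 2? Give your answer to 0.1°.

From the normal: θ₁ = 90° − 82.7° = 7.3°.
Ray parameter p = sin 7.3° / 0.500 = 2.5413e-01 s/km.
sin θ_2 = p·V_2 = 2.5413e-01 × 0.697 = 0.1771.
θ_2 = arcsin 0.1771 = 10.20°.

10.2°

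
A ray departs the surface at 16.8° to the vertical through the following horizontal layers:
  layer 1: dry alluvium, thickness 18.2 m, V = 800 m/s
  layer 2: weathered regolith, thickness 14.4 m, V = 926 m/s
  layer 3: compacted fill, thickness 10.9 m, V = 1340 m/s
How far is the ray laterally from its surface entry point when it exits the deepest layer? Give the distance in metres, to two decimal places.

Apply Snell's law at each interface; in layer i the horizontal offset is hᵢ·tan θᵢ.
Layer 1: θ = 16.80°; offset = 18.2·tan 16.80° = 5.4949 m.
Layer 2: sin θ = 926·sin 16.8°/800 = 0.3346, θ = 19.55°; offset = 14.4·tan 19.55° = 5.1122 m.
Layer 3: sin θ = 1340·sin 16.8°/800 = 0.4841, θ = 28.96°; offset = 10.9·tan 28.96° = 6.0309 m.
Summing the layer offsets gives 16.6379 m.

16.64 m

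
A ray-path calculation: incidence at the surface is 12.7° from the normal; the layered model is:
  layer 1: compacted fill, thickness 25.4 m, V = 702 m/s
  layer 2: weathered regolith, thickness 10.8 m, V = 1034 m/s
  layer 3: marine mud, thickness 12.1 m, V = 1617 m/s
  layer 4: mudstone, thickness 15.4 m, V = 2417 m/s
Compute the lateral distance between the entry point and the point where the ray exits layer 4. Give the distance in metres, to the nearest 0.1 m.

p = sin θ₁/V₁ = sin 12.7°/702 = 3.1317e-04 s/m is conserved through the stack.
Layer 1: θ = 12.70°; offset = 25.4·tan 12.70° = 5.724 m.
Layer 2: sin θ = p·1034 = 0.3238 → θ = 18.89°; offset = 10.8·tan 18.89° = 3.696 m.
Layer 3: sin θ = p·1617 = 0.5064 → θ = 30.42°; offset = 12.1·tan 30.42° = 7.106 m.
Layer 4: sin θ = p·2417 = 0.7569 → θ = 49.19°; offset = 15.4·tan 49.19° = 17.838 m.
Total horizontal offset = 34.364 m.

34.4 m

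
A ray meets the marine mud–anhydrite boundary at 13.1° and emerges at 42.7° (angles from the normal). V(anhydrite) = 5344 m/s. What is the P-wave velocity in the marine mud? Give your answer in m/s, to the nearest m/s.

1786 m/s

Snell's law: sin 13.1°/V₁ = sin 42.7°/V₂.
V₁ = V₂·sin 13.1°/sin 42.7° = 5344 × 0.3342 = 1786.05 m/s.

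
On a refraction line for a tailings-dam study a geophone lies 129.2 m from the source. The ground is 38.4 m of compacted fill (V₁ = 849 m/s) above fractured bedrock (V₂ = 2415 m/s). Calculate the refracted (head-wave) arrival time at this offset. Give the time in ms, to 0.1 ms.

138.2 ms

θ_c = arcsin(V₁/V₂) = arcsin(849/2415) = 20.58°, cos θ_c = 0.9362.
Intercept time tᵢ = 2h cos θ_c / V₁ = 2·38.4·0.9362/849 = 0.08469 s.
t = x/V₂ + tᵢ = 129.2/2415 + 0.08469 = 0.13818 s.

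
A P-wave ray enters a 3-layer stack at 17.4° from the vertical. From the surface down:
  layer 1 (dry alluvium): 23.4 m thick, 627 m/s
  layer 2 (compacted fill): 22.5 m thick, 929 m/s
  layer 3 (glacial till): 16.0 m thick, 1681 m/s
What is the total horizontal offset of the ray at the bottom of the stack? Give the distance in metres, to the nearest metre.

Apply Snell's law at each interface; in layer i the horizontal offset is hᵢ·tan θᵢ.
Layer 1: θ = 17.40°; offset = 23.4·tan 17.40° = 7.333 m.
Layer 2: sin θ = 929·sin 17.4°/627 = 0.4431, θ = 26.30°; offset = 22.5·tan 26.30° = 11.120 m.
Layer 3: sin θ = 1681·sin 17.4°/627 = 0.8017, θ = 53.30°; offset = 16.0·tan 53.30° = 21.463 m.
Summing the layer offsets gives 39.916 m.

40 m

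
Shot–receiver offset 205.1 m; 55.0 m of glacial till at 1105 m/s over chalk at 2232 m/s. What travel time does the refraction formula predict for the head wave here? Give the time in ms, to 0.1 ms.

178.4 ms

t = x/V₂ + 2h·√(V₂²−V₁²)/(V₁V₂).
√(V₂²−V₁²) = √(2232²−1105²) = 1939.3 m/s; delay term = 2·55.0·1939.3/(1105·2232) = 0.08649 s.
t = 205.1/2232 + 0.08649 = 0.17838 s.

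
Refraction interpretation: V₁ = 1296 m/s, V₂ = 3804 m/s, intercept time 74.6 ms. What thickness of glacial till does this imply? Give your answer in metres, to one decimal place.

h = tᵢ·V₁·V₂ / (2·√(V₂²−V₁²)).
√(V₂²−V₁²) = √(3804² − 1296²) = 3576.4 m/s.
h = 0.0746 s × 1296 × 3804 / (2 × 3576.4) = 51.42 m.

51.4 m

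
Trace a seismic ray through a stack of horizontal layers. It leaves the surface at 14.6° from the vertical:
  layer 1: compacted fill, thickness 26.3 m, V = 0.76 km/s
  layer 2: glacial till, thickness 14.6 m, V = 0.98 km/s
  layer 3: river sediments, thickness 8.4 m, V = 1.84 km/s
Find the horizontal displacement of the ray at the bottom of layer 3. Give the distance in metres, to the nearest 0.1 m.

18.3 m

Ray parameter p = sin 14.6° / 0.76 km/s = 3.3167e-01 s/km.
Layer 1: θ = 14.60°; offset = 26.3·tan 14.60° = 6.851 m.
Layer 2: sin θ = p·0.98 = 0.3250 → θ = 18.97°; offset = 14.6·tan 18.97° = 5.018 m.
Layer 3: sin θ = p·1.84 = 0.6103 → θ = 37.61°; offset = 8.4·tan 37.61° = 6.471 m.
Σ offsets = 18.340 m.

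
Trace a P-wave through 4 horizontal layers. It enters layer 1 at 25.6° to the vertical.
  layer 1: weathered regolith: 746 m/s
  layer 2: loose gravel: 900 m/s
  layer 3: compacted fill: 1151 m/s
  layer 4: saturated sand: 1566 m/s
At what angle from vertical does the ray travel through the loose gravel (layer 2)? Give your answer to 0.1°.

31.4°

Ray parameter p = sin 25.6° / 746 = 5.7920e-04 s/m.
sin θ_2 = p·V_2 = 5.7920e-04 × 900 = 0.5213.
θ_2 = arcsin 0.5213 = 31.42°.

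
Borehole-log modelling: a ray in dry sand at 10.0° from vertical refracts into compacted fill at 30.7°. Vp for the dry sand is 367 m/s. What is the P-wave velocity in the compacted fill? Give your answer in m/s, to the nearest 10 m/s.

Snell's law: sin 10.0°/V₁ = sin 30.7°/V₂.
V₂ = V₁·sin 30.7°/sin 10.0° = 367 × 2.9401 = 1079.02 m/s.

1080 m/s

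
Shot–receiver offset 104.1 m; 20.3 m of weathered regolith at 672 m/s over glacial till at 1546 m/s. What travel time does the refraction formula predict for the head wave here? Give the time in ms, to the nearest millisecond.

122 ms

t = x/V₂ + 2h·√(V₂²−V₁²)/(V₁V₂).
√(V₂²−V₁²) = √(1546²−672²) = 1392.3 m/s; delay term = 2·20.3·1392.3/(672·1546) = 0.05441 s.
t = 104.1/1546 + 0.05441 = 0.12175 s.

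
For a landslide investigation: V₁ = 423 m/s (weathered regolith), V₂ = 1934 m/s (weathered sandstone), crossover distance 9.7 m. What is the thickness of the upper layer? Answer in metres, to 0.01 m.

3.88 m

h = (x_cross/2)·√((V₂−V₁)/(V₂+V₁)).
(V₂−V₁)/(V₂+V₁) = (1934−423)/(1934+423) = 0.6411; √ = 0.8007.
h = (9.7/2)·0.8007 = 3.88 m.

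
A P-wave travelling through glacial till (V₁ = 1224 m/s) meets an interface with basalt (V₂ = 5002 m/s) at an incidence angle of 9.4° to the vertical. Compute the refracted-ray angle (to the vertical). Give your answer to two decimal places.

41.87°

sin θ₁/V₁ = sin θ₂/V₂ ⇒ sin θ₂ = 5002·sin 9.4°/1224 = 5002·0.1633/1224 = 0.6674.
θ₂ = arcsin 0.6674 = 41.87° from the normal.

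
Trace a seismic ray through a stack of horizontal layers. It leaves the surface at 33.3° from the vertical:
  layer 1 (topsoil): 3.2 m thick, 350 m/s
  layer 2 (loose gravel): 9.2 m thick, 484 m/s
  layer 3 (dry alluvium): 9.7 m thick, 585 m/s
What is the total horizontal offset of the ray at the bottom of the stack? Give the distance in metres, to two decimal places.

35.23 m

p = sin θ₁/V₁ = sin 33.3°/350 = 1.5686e-03 s/m is conserved through the stack.
Layer 1: θ = 33.30°; offset = 3.2·tan 33.30° = 2.1020 m.
Layer 2: sin θ = p·484 = 0.7592 → θ = 49.40°; offset = 9.2·tan 49.40° = 10.7321 m.
Layer 3: sin θ = p·585 = 0.9177 → θ = 66.59°; offset = 9.7·tan 66.59° = 22.3996 m.
Summing the layer offsets gives 35.2337 m.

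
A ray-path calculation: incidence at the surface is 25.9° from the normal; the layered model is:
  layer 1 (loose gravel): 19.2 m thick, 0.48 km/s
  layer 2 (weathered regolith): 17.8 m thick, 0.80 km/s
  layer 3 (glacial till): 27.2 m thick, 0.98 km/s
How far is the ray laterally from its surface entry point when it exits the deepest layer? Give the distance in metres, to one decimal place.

81.8 m

Apply Snell's law at each interface; in layer i the horizontal offset is hᵢ·tan θᵢ.
Layer 1: θ = 25.90°; offset = 19.2·tan 25.90° = 9.323 m.
Layer 2: sin θ = 0.80·sin 25.9°/0.48 = 0.7280, θ = 46.72°; offset = 17.8·tan 46.72° = 18.902 m.
Layer 3: sin θ = 0.98·sin 25.9°/0.48 = 0.8918, θ = 63.10°; offset = 27.2·tan 63.10° = 53.616 m.
Σ offsets = 81.841 m.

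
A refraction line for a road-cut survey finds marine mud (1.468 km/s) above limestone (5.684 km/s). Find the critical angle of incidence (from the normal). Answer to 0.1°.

15.0°

Critical incidence: sin θ_c = V₁/V₂ = 1.468/5.684 = 0.2583.
θ_c = arcsin 0.2583 = 14.97°.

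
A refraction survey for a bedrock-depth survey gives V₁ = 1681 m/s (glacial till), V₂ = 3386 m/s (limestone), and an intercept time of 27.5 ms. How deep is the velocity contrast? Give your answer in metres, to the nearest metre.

27 m

θ_c = arcsin(1681/3386) = 29.77°; cos θ_c = 0.8681.
tᵢ = 2h cos θ_c/V₁ ⇒ h = tᵢ·V₁/(2 cos θ_c) = 0.0275·1681/(2·0.8681) = 26.63 m.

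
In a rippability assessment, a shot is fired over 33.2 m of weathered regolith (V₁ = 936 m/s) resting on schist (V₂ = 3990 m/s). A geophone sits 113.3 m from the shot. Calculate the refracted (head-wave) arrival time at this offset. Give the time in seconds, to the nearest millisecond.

0.097 s

θ_c = arcsin(V₁/V₂) = arcsin(936/3990) = 13.57°, cos θ_c = 0.9721.
Intercept time tᵢ = 2h cos θ_c / V₁ = 2·33.2·0.9721/936 = 0.06896 s.
t = x/V₂ + tᵢ = 113.3/3990 + 0.06896 = 0.09736 s.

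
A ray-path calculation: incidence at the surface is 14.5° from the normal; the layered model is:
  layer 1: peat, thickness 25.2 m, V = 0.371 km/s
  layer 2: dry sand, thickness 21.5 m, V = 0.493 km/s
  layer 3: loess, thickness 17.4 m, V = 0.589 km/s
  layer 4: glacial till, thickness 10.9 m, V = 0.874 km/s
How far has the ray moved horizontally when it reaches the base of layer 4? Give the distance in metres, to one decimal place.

29.6 m

Apply Snell's law at each interface; in layer i the horizontal offset is hᵢ·tan θᵢ.
Layer 1: θ = 14.50°; offset = 25.2·tan 14.50° = 6.517 m.
Layer 2: sin θ = 0.493·sin 14.5°/0.371 = 0.3327, θ = 19.43°; offset = 21.5·tan 19.43° = 7.586 m.
Layer 3: sin θ = 0.589·sin 14.5°/0.371 = 0.3975, θ = 23.42°; offset = 17.4·tan 23.42° = 7.538 m.
Layer 4: sin θ = 0.874·sin 14.5°/0.371 = 0.5898, θ = 36.15°; offset = 10.9·tan 36.15° = 7.962 m.
Summing the layer offsets gives 29.602 m.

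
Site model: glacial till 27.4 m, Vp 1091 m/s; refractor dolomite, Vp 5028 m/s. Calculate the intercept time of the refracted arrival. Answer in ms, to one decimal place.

θ_c = arcsin(V₁/V₂) = arcsin(1091/5028) = 12.53°; cos θ_c = 0.9762.
tᵢ = 2h·cos θ_c / V₁ = 2·27.4·0.9762 / 1091 = 0.04903 s.

49.0 ms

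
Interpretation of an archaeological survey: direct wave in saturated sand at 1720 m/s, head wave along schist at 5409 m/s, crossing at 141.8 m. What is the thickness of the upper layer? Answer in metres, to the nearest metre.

h = (x_cross/2)·√((V₂−V₁)/(V₂+V₁)).
(V₂−V₁)/(V₂+V₁) = (5409−1720)/(5409+1720) = 0.5175; √ = 0.7193.
h = (141.8/2)·0.7193 = 51.00 m.

51 m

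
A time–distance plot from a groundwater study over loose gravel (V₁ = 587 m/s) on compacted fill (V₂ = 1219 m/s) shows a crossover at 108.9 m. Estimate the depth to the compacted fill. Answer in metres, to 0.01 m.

x_cross = 2h·√((V₂+V₁)/(V₂−V₁)) → h = x_cross / (2·√((V₂+V₁)/(V₂−V₁))).
√((V₂+V₁)/(V₂−V₁)) = √((1219+587)/(1219−587)) = 1.6904.
h = 108.9 / (2·1.6904) = 32.21 m.

32.21 m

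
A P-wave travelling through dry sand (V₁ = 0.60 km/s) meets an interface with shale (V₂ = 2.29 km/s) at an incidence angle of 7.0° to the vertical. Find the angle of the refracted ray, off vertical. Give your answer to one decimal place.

27.7°

sin θ₁/V₁ = sin θ₂/V₂ ⇒ sin θ₂ = 2.29·sin 7.0°/0.60 = 2.29·0.1219/0.60 = 0.4651.
θ₂ = sin⁻¹(0.4651) = 27.72° (from vertical).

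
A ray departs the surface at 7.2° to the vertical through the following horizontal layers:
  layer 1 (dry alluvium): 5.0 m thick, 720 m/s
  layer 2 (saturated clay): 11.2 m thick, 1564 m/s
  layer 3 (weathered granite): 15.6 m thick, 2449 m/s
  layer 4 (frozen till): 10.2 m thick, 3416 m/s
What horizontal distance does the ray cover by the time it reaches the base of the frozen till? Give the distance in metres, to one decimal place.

p = sin θ₁/V₁ = sin 7.2°/720 = 1.7407e-04 s/m is conserved through the stack.
Layer 1: θ = 7.20°; offset = 5.0·tan 7.20° = 0.632 m.
Layer 2: sin θ = p·1564 = 0.2723 → θ = 15.80°; offset = 11.2·tan 15.80° = 3.169 m.
Layer 3: sin θ = p·2449 = 0.4263 → θ = 25.23°; offset = 15.6·tan 25.23° = 7.352 m.
Layer 4: sin θ = p·3416 = 0.5946 → θ = 36.49°; offset = 10.2·tan 36.49° = 7.544 m.
Total horizontal offset = 18.696 m.

18.7 m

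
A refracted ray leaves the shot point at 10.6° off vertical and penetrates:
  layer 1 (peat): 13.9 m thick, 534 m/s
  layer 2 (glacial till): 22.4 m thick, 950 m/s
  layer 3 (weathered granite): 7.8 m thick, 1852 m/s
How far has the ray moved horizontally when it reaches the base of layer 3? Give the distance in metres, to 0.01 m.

16.82 m

Ray parameter p = sin 10.6° / 534 m/s = 3.4448e-04 s/m.
Layer 1: θ = 10.60°; offset = 13.9·tan 10.60° = 2.6013 m.
Layer 2: sin θ = p·950 = 0.3273 → θ = 19.10°; offset = 22.4·tan 19.10° = 7.7577 m.
Layer 3: sin θ = p·1852 = 0.6380 → θ = 39.64°; offset = 7.8·tan 39.64° = 6.4621 m.
Total horizontal offset = 16.8211 m.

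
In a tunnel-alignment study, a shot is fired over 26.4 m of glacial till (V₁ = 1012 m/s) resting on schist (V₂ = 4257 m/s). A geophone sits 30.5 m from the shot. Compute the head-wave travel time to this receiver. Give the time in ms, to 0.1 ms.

t = x/V₂ + 2h·√(V₂²−V₁²)/(V₁V₂).
√(V₂²−V₁²) = √(4257²−1012²) = 4135.0 m/s; delay term = 2·26.4·4135.0/(1012·4257) = 0.05068 s.
t = 30.5/4257 + 0.05068 = 0.05784 s.

57.8 ms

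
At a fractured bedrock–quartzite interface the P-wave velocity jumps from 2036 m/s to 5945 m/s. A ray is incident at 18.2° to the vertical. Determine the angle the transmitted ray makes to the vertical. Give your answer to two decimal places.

sin θ₁/V₁ = sin θ₂/V₂ ⇒ sin θ₂ = 5945·sin 18.2°/2036 = 5945·0.3123/2036 = 0.9120.
θ₂ = sin⁻¹(0.9120) = 65.78° (from vertical).

65.78°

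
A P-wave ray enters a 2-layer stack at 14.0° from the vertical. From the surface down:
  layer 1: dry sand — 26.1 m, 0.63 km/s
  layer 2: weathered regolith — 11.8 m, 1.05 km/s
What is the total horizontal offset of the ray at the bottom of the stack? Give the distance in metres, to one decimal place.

11.7 m

p = sin θ₁/V₁ = sin 14.0°/0.63 = 3.8400e-01 s/km is conserved through the stack.
Layer 1: θ = 14.00°; offset = 26.1·tan 14.00° = 6.507 m.
Layer 2: sin θ = p·1.05 = 0.4032 → θ = 23.78°; offset = 11.8·tan 23.78° = 5.199 m.
Σ offsets = 11.707 m.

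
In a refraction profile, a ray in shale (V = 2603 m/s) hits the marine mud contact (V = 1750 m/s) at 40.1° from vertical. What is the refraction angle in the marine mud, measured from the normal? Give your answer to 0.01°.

25.66°

sin θ₁/V₁ = sin θ₂/V₂ ⇒ sin θ₂ = 1750·sin 40.1°/2603 = 1750·0.6441/2603 = 0.4330.
θ₂ = arcsin 0.4330 = 25.66° from the normal.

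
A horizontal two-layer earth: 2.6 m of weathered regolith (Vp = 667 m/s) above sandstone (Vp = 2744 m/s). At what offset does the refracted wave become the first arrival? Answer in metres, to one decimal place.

6.7 m

x_cross = 2h·√((V₂+V₁)/(V₂−V₁)).
(V₂+V₁)/(V₂−V₁) = (2744+667)/(2744−667) = 1.6423; √ = 1.2815.
x_cross = 2·2.6·1.2815 = 6.66 m.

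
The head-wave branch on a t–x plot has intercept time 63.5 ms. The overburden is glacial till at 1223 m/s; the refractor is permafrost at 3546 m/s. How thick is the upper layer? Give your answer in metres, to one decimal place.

41.4 m

θ_c = arcsin(1223/3546) = 20.18°; cos θ_c = 0.9386.
tᵢ = 2h cos θ_c/V₁ ⇒ h = tᵢ·V₁/(2 cos θ_c) = 0.0635·1223/(2·0.9386) = 41.37 m.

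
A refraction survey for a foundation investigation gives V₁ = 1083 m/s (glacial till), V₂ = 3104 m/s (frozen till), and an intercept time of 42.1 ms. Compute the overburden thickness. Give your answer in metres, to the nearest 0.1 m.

24.3 m

h = tᵢ·V₁·V₂ / (2·√(V₂²−V₁²)).
√(V₂²−V₁²) = √(3104² − 1083²) = 2908.9 m/s.
h = 0.0421 s × 1083 × 3104 / (2 × 2908.9) = 24.33 m.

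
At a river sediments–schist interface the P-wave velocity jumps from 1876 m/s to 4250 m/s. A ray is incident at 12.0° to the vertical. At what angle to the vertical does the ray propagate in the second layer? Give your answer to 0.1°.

28.1°

sin θ₁/V₁ = sin θ₂/V₂ ⇒ sin θ₂ = 4250·sin 12.0°/1876 = 4250·0.2079/1876 = 0.4710.
θ₂ = arcsin 0.4710 = 28.10° from the normal.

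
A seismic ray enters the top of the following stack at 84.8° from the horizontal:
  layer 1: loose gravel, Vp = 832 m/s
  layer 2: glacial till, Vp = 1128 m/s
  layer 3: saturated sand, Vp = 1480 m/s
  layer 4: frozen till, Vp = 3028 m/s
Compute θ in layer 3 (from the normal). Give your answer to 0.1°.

9.3°

From the normal: θ₁ = 90° − 84.8° = 5.2°.
Ray parameter p = sin 5.2° / 832 = 1.0893e-04 s/m.
sin θ_3 = p·V_3 = 1.0893e-04 × 1480 = 0.1612.
θ_3 = 9.28° from the vertical.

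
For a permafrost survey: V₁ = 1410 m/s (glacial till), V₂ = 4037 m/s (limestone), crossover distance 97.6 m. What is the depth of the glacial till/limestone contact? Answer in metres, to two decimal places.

33.89 m

h = (x_cross/2)·√((V₂−V₁)/(V₂+V₁)).
(V₂−V₁)/(V₂+V₁) = (4037−1410)/(4037+1410) = 0.4823; √ = 0.6945.
h = (97.6/2)·0.6945 = 33.89 m.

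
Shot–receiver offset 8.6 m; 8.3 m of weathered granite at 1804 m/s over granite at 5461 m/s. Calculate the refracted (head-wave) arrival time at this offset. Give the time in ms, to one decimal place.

θ_c = arcsin(V₁/V₂) = arcsin(1804/5461) = 19.29°, cos θ_c = 0.9439.
Intercept time tᵢ = 2h cos θ_c / V₁ = 2·8.3·0.9439/1804 = 0.00869 s.
t = x/V₂ + tᵢ = 8.6/5461 + 0.00869 = 0.01026 s.

10.3 ms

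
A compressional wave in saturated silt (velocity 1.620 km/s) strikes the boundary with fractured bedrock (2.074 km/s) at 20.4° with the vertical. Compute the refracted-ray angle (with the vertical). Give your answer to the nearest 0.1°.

26.5°

Snell's law: sin θ₂ = (V₂/V₁)·sin θ₁ = (2.074/1.620)·sin 20.4° = 0.4463.
θ₂ = arcsin 0.4463 = 26.50° from the normal.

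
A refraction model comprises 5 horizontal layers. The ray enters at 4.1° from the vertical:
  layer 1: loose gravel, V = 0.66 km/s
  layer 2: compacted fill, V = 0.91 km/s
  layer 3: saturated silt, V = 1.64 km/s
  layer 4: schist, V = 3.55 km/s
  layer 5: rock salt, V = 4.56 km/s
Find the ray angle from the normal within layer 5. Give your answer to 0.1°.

29.6°

Ray parameter p = sin 4.1° / 0.66 = 1.0833e-01 s/km.
sin θ_5 = p·V_5 = 1.0833e-01 × 4.56 = 0.4940.
θ_5 = arcsin 0.4940 = 29.60°.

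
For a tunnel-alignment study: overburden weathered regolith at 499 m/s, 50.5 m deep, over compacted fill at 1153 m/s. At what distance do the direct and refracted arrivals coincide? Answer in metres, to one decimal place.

160.5 m

θ_c = arcsin(499/1153) = 25.64°, so cos θ_c = 0.9015 and tᵢ = 2h cos θ_c/V₁ = 0.1825 s.
At crossover x/V₁ = x/V₂ + tᵢ ⇒ x = tᵢ/(1/V₁ − 1/V₂) = 0.18247/(2.0040e-03 − 8.6730e-04) = 160.52 m.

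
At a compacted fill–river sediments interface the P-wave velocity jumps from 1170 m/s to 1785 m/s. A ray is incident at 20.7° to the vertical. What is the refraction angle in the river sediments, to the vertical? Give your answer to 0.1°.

Snell's law: sin θ₂ = (V₂/V₁)·sin θ₁ = (1785/1170)·sin 20.7° = 0.5393.
θ₂ = sin⁻¹(0.5393) = 32.63° (from vertical).

32.6°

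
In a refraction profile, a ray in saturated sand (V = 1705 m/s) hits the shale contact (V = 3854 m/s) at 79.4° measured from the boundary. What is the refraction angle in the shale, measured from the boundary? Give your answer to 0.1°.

Angle from the normal: 90° − 79.4° = 10.6°.
Snell's law: sin θ₂ = (V₂/V₁)·sin θ₁ = (3854/1705)·sin 10.6° = 0.4158.
θ₂ = arcsin 0.4158 = 24.57° from the normal.
From the interface: 90° − 24.57° = 65.43°.

65.4°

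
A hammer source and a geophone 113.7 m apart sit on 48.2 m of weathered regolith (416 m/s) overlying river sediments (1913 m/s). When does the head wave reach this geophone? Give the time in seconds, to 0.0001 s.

0.2856 s

θ_c = arcsin(V₁/V₂) = arcsin(416/1913) = 12.56°, cos θ_c = 0.9761.
Intercept time tᵢ = 2h cos θ_c / V₁ = 2·48.2·0.9761/416 = 0.22619 s.
t = x/V₂ + tᵢ = 113.7/1913 + 0.22619 = 0.28562 s.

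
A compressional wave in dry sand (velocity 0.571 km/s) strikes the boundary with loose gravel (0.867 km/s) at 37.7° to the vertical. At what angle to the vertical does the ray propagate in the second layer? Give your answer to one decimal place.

Snell's law: sin θ₂ = (V₂/V₁)·sin θ₁ = (0.867/0.571)·sin 37.7° = 0.9285.
θ₂ = arcsin 0.9285 = 68.21° from the normal.

68.2°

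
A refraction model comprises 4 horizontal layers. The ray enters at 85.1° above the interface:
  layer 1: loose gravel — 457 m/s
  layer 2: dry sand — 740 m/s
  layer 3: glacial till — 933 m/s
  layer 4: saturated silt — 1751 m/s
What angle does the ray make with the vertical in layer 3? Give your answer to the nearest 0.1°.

10.0°

From the normal: θ₁ = 90° − 85.1° = 4.9°.
Snell's law across each interface conserves sin θ / V, so sin θ_3 = V_3·sin θ₁/V₁.
sin θ_3 = 933 × sin 4.9° / 457 = 0.1744.
θ_3 = arcsin 0.1744 = 10.04°.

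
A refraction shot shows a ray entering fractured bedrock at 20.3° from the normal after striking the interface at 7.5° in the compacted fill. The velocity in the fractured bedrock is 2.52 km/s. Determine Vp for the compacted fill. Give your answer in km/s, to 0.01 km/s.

0.95 km/s

sin 7.5° = 0.1305; sin 20.3° = 0.3469.
V₁ = V₂·(sin θ₁/sin θ₂) = 2.52·(0.1305/0.3469) = 0.95 km/s.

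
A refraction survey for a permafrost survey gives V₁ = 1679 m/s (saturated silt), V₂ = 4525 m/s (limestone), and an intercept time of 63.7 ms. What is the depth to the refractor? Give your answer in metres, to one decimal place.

θ_c = arcsin(1679/4525) = 21.78°; cos θ_c = 0.9286.
tᵢ = 2h cos θ_c/V₁ ⇒ h = tᵢ·V₁/(2 cos θ_c) = 0.0637·1679/(2·0.9286) = 57.59 m.

57.6 m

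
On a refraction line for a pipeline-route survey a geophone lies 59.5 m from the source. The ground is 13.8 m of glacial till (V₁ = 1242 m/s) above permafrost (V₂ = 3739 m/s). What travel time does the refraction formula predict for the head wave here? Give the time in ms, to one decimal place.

36.9 ms

t = x/V₂ + 2h·√(V₂²−V₁²)/(V₁V₂).
√(V₂²−V₁²) = √(3739²−1242²) = 3526.7 m/s; delay term = 2·13.8·3526.7/(1242·3739) = 0.02096 s.
t = 59.5/3739 + 0.02096 = 0.03687 s.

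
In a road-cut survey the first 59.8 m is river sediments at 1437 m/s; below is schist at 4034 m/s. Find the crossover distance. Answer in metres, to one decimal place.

173.6 m

x_cross = 2h·√((V₂+V₁)/(V₂−V₁)).
(V₂+V₁)/(V₂−V₁) = (4034+1437)/(4034−1437) = 2.1067; √ = 1.4514.
x_cross = 2·59.8·1.4514 = 173.59 m.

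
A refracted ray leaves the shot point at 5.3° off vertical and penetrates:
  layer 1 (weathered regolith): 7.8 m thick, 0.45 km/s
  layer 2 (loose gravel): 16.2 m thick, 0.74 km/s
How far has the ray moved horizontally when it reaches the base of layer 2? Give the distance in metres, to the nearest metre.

p = sin θ₁/V₁ = sin 5.3°/0.45 = 2.0527e-01 s/km is conserved through the stack.
Layer 1: θ = 5.30°; offset = 7.8·tan 5.30° = 0.724 m.
Layer 2: sin θ = p·0.74 = 0.1519 → θ = 8.74°; offset = 16.2·tan 8.74° = 2.490 m.
Σ offsets = 3.213 m.

3 m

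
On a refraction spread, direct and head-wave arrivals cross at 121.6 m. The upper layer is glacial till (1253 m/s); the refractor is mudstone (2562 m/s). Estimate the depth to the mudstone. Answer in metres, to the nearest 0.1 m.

x_cross = 2h·√((V₂+V₁)/(V₂−V₁)) → h = x_cross / (2·√((V₂+V₁)/(V₂−V₁))).
√((V₂+V₁)/(V₂−V₁)) = √((2562+1253)/(2562−1253)) = 1.7072.
h = 121.6 / (2·1.7072) = 35.61 m.

35.6 m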